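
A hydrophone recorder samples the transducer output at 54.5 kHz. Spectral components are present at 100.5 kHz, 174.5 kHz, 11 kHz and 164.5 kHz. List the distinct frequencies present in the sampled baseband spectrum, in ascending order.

fs/2 = 27.25 kHz.
100.5 kHz mod fs = 46 kHz.
46 kHz > fs/2 = 27.25 kHz, folds to fs − 46 kHz = 8.5 kHz.
174.5 kHz mod fs = 11 kHz.
11 kHz ≤ fs/2 = 27.25 kHz, appears at 11 kHz.
11 kHz ≤ fs/2 = 27.25 kHz, passes unchanged.
164.5 kHz mod fs = 1 kHz.
1 kHz ≤ fs/2 = 27.25 kHz, appears at 1 kHz.
Distinct values: {1 kHz, 8.5 kHz, 11 kHz}.

1 kHz, 8.5 kHz, 11 kHz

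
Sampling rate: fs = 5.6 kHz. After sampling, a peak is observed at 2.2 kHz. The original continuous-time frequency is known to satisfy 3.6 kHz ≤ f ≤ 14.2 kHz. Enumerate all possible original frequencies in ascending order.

7.8 kHz, 9 kHz, 13.4 kHz

Frequencies that alias to 2.2 kHz are k·fs ± 2.2 kHz for integer k ≥ 0.
k=0: 2.2 kHz.
k=1: 3.4 kHz, 7.8 kHz.
k=2: 9 kHz, 13.4 kHz.
k=3: 14.6 kHz, 19 kHz.
Within [3.6 kHz, 14.2 kHz]: 7.8 kHz, 9 kHz, 13.4 kHz.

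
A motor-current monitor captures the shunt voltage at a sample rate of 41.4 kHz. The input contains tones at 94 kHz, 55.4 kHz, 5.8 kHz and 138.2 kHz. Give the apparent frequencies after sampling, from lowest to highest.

fs/2 = 20.7 kHz.
94 kHz mod fs = 11.2 kHz.
11.2 kHz ≤ fs/2 = 20.7 kHz, appears at 11.2 kHz.
55.4 kHz mod fs = 14 kHz.
14 kHz ≤ fs/2 = 20.7 kHz, appears at 14 kHz.
5.8 kHz ≤ fs/2 = 20.7 kHz, passes unchanged.
138.2 kHz mod fs = 14 kHz.
14 kHz ≤ fs/2 = 20.7 kHz, appears at 14 kHz.
Distinct values: {5.8 kHz, 11.2 kHz, 14 kHz}.

5.8 kHz, 11.2 kHz, 14 kHz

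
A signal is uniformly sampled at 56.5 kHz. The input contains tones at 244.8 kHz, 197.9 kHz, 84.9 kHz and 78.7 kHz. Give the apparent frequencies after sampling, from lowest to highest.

fs/2 = 28.25 kHz.
244.8 kHz mod fs = 18.8 kHz.
18.8 kHz ≤ fs/2 = 28.25 kHz, appears at 18.8 kHz.
197.9 kHz mod fs = 28.4 kHz.
28.4 kHz > fs/2 = 28.25 kHz, folds to fs − 28.4 kHz = 28.1 kHz.
84.9 kHz mod fs = 28.4 kHz.
28.4 kHz > fs/2 = 28.25 kHz, folds to fs − 28.4 kHz = 28.1 kHz.
78.7 kHz mod fs = 22.2 kHz.
22.2 kHz ≤ fs/2 = 28.25 kHz, appears at 22.2 kHz.
Distinct values: {18.8 kHz, 22.2 kHz, 28.1 kHz}.

18.8 kHz, 22.2 kHz, 28.1 kHz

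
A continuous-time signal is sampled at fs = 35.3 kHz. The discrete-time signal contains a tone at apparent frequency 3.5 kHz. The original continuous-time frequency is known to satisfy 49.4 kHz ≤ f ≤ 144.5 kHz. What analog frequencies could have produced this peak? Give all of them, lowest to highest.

Frequencies that alias to 3.5 kHz are k·fs ± 3.5 kHz for integer k ≥ 0.
k=0: 3.5 kHz.
k=1: 31.8 kHz, 38.8 kHz.
k=2: 67.1 kHz, 74.1 kHz.
k=3: 102.4 kHz, 109.4 kHz.
k=4: 137.7 kHz, 144.7 kHz.
k=5: 173 kHz, 180 kHz.
Within [49.4 kHz, 144.5 kHz]: 67.1 kHz, 74.1 kHz, 102.4 kHz, 109.4 kHz, 137.7 kHz.

67.1 kHz, 74.1 kHz, 102.4 kHz, 109.4 kHz, 137.7 kHz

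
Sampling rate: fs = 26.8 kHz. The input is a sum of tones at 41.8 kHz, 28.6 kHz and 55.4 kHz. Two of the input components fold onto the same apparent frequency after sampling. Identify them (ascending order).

fs/2 = 13.4 kHz.
41.8 kHz mod fs = 15 kHz.
15 kHz > fs/2 = 13.4 kHz, folds to fs − 15 kHz = 11.8 kHz.
28.6 kHz mod fs = 1.8 kHz.
1.8 kHz ≤ fs/2 = 13.4 kHz, appears at 1.8 kHz.
55.4 kHz mod fs = 1.8 kHz.
1.8 kHz ≤ fs/2 = 13.4 kHz, appears at 1.8 kHz.
28.6 kHz and 55.4 kHz both map to 1.8 kHz.

28.6 kHz, 55.4 kHz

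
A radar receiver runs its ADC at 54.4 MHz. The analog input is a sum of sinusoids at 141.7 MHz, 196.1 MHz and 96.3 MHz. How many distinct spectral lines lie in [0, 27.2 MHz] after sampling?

fs/2 = 27.2 MHz.
141.7 MHz mod fs = 32.9 MHz.
32.9 MHz > fs/2 = 27.2 MHz, folds to fs − 32.9 MHz = 21.5 MHz.
196.1 MHz mod fs = 32.9 MHz.
32.9 MHz > fs/2 = 27.2 MHz, folds to fs − 32.9 MHz = 21.5 MHz.
96.3 MHz mod fs = 41.9 MHz.
41.9 MHz > fs/2 = 27.2 MHz, folds to fs − 41.9 MHz = 12.5 MHz.
Distinct values: {12.5 MHz, 21.5 MHz} → 2.

2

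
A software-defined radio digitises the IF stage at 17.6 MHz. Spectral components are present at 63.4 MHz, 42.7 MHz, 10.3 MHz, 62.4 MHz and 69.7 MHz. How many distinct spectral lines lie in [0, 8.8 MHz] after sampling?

fs/2 = 8.8 MHz.
63.4 MHz mod fs = 10.6 MHz.
10.6 MHz > fs/2 = 8.8 MHz, folds to fs − 10.6 MHz = 7 MHz.
42.7 MHz mod fs = 7.5 MHz.
7.5 MHz ≤ fs/2 = 8.8 MHz, appears at 7.5 MHz.
10.3 MHz > fs/2 = 8.8 MHz, folds to fs − 10.3 MHz = 7.3 MHz.
62.4 MHz mod fs = 9.6 MHz.
9.6 MHz > fs/2 = 8.8 MHz, folds to fs − 9.6 MHz = 8 MHz.
69.7 MHz mod fs = 16.9 MHz.
16.9 MHz > fs/2 = 8.8 MHz, folds to fs − 16.9 MHz = 0.7 MHz.
Distinct values: {0.7 MHz, 7 MHz, 7.3 MHz, 7.5 MHz, 8 MHz} → 5.

5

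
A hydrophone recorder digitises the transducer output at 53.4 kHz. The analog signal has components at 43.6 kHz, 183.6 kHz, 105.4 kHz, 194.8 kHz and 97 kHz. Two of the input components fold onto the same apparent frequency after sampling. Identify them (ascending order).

fs/2 = 26.7 kHz.
43.6 kHz > fs/2 = 26.7 kHz, folds to fs − 43.6 kHz = 9.8 kHz.
183.6 kHz mod fs = 23.4 kHz.
23.4 kHz ≤ fs/2 = 26.7 kHz, appears at 23.4 kHz.
105.4 kHz mod fs = 52 kHz.
52 kHz > fs/2 = 26.7 kHz, folds to fs − 52 kHz = 1.4 kHz.
194.8 kHz mod fs = 34.6 kHz.
34.6 kHz > fs/2 = 26.7 kHz, folds to fs − 34.6 kHz = 18.8 kHz.
97 kHz mod fs = 43.6 kHz.
43.6 kHz > fs/2 = 26.7 kHz, folds to fs − 43.6 kHz = 9.8 kHz.
43.6 kHz and 97 kHz both map to 9.8 kHz.

43.6 kHz, 97 kHz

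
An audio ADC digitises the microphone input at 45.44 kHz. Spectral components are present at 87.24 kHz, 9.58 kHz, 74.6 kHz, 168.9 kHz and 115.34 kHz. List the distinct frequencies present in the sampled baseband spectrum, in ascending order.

fs/2 = 22.72 kHz.
87.24 kHz mod fs = 41.8 kHz.
41.8 kHz > fs/2 = 22.72 kHz, folds to fs − 41.8 kHz = 3.64 kHz.
9.58 kHz ≤ fs/2 = 22.72 kHz, passes unchanged.
74.6 kHz mod fs = 29.16 kHz.
29.16 kHz > fs/2 = 22.72 kHz, folds to fs − 29.16 kHz = 16.28 kHz.
168.9 kHz mod fs = 32.58 kHz.
32.58 kHz > fs/2 = 22.72 kHz, folds to fs − 32.58 kHz = 12.86 kHz.
115.34 kHz mod fs = 24.46 kHz.
24.46 kHz > fs/2 = 22.72 kHz, folds to fs − 24.46 kHz = 20.98 kHz.
Distinct values: {3.64 kHz, 9.58 kHz, 12.86 kHz, 16.28 kHz, 20.98 kHz}.

3.64 kHz, 9.58 kHz, 12.86 kHz, 16.28 kHz, 20.98 kHz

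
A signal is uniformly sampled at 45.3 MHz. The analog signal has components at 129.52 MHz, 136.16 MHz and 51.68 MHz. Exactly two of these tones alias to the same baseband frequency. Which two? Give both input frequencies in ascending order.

51.68 MHz, 129.52 MHz

fs/2 = 22.65 MHz.
129.52 MHz mod fs = 38.92 MHz.
38.92 MHz > fs/2 = 22.65 MHz, folds to fs − 38.92 MHz = 6.38 MHz.
136.16 MHz mod fs = 0.26 MHz.
0.26 MHz ≤ fs/2 = 22.65 MHz, appears at 0.26 MHz.
51.68 MHz mod fs = 6.38 MHz.
6.38 MHz ≤ fs/2 = 22.65 MHz, appears at 6.38 MHz.
51.68 MHz and 129.52 MHz both map to 6.38 MHz.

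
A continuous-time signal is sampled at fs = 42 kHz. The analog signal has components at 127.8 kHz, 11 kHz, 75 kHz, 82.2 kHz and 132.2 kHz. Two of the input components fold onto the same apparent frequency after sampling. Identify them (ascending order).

fs/2 = 21 kHz.
127.8 kHz mod fs = 1.8 kHz.
1.8 kHz ≤ fs/2 = 21 kHz, appears at 1.8 kHz.
11 kHz ≤ fs/2 = 21 kHz, passes unchanged.
75 kHz mod fs = 33 kHz.
33 kHz > fs/2 = 21 kHz, folds to fs − 33 kHz = 9 kHz.
82.2 kHz mod fs = 40.2 kHz.
40.2 kHz > fs/2 = 21 kHz, folds to fs − 40.2 kHz = 1.8 kHz.
132.2 kHz mod fs = 6.2 kHz.
6.2 kHz ≤ fs/2 = 21 kHz, appears at 6.2 kHz.
82.2 kHz and 127.8 kHz both map to 1.8 kHz.

82.2 kHz, 127.8 kHz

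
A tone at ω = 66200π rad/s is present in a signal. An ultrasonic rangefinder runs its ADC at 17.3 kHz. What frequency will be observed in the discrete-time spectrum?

1.5 kHz

ω = 66200π rad/s → f = ω/(2π) = 33100 Hz = 33.1 kHz.
33.1 kHz mod fs = 15.8 kHz.
15.8 kHz > fs/2 = 8.65 kHz, folds to fs − 15.8 kHz = 1.5 kHz.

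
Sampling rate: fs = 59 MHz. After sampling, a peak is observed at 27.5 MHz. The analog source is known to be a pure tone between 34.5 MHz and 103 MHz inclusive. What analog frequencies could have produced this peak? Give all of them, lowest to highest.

Frequencies that alias to 27.5 MHz are k·fs ± 27.5 MHz for integer k ≥ 0.
k=0: 27.5 MHz.
k=1: 31.5 MHz, 86.5 MHz.
k=2: 90.5 MHz, 145.5 MHz.
k=3: 149.5 MHz, 204.5 MHz.
Within [34.5 MHz, 103 MHz]: 86.5 MHz, 90.5 MHz.

86.5 MHz, 90.5 MHz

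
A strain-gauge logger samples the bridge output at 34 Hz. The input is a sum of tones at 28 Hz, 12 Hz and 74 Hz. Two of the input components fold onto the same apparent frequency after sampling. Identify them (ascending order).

28 Hz, 74 Hz

fs/2 = 17 Hz.
28 Hz > fs/2 = 17 Hz, folds to fs − 28 Hz = 6 Hz.
12 Hz ≤ fs/2 = 17 Hz, passes unchanged.
74 Hz mod fs = 6 Hz.
6 Hz ≤ fs/2 = 17 Hz, appears at 6 Hz.
28 Hz and 74 Hz both map to 6 Hz.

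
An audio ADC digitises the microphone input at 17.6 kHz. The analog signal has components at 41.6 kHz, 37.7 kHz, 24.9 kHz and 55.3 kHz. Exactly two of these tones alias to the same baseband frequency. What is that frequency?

fs/2 = 8.8 kHz.
41.6 kHz mod fs = 6.4 kHz.
6.4 kHz ≤ fs/2 = 8.8 kHz, appears at 6.4 kHz.
37.7 kHz mod fs = 2.5 kHz.
2.5 kHz ≤ fs/2 = 8.8 kHz, appears at 2.5 kHz.
24.9 kHz mod fs = 7.3 kHz.
7.3 kHz ≤ fs/2 = 8.8 kHz, appears at 7.3 kHz.
55.3 kHz mod fs = 2.5 kHz.
2.5 kHz ≤ fs/2 = 8.8 kHz, appears at 2.5 kHz.
37.7 kHz and 55.3 kHz both map to 2.5 kHz.

2.5 kHz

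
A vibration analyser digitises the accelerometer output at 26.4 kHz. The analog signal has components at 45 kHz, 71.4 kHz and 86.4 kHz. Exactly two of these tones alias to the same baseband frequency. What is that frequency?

7.8 kHz

fs/2 = 13.2 kHz.
45 kHz mod fs = 18.6 kHz.
18.6 kHz > fs/2 = 13.2 kHz, folds to fs − 18.6 kHz = 7.8 kHz.
71.4 kHz mod fs = 18.6 kHz.
18.6 kHz > fs/2 = 13.2 kHz, folds to fs − 18.6 kHz = 7.8 kHz.
86.4 kHz mod fs = 7.2 kHz.
7.2 kHz ≤ fs/2 = 13.2 kHz, appears at 7.2 kHz.
45 kHz and 71.4 kHz both map to 7.8 kHz.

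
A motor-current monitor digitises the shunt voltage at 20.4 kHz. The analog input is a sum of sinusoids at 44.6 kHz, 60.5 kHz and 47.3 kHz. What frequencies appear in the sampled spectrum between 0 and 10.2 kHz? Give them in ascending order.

0.7 kHz, 3.8 kHz, 6.5 kHz

fs/2 = 10.2 kHz.
44.6 kHz mod fs = 3.8 kHz.
3.8 kHz ≤ fs/2 = 10.2 kHz, appears at 3.8 kHz.
60.5 kHz mod fs = 19.7 kHz.
19.7 kHz > fs/2 = 10.2 kHz, folds to fs − 19.7 kHz = 0.7 kHz.
47.3 kHz mod fs = 6.5 kHz.
6.5 kHz ≤ fs/2 = 10.2 kHz, appears at 6.5 kHz.
Distinct values: {0.7 kHz, 3.8 kHz, 6.5 kHz}.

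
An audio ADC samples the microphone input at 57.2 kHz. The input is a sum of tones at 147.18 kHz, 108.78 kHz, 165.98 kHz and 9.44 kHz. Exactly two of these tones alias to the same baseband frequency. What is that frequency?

5.62 kHz

fs/2 = 28.6 kHz.
147.18 kHz mod fs = 32.78 kHz.
32.78 kHz > fs/2 = 28.6 kHz, folds to fs − 32.78 kHz = 24.42 kHz.
108.78 kHz mod fs = 51.58 kHz.
51.58 kHz > fs/2 = 28.6 kHz, folds to fs − 51.58 kHz = 5.62 kHz.
165.98 kHz mod fs = 51.58 kHz.
51.58 kHz > fs/2 = 28.6 kHz, folds to fs − 51.58 kHz = 5.62 kHz.
9.44 kHz ≤ fs/2 = 28.6 kHz, passes unchanged.
108.78 kHz and 165.98 kHz both map to 5.62 kHz.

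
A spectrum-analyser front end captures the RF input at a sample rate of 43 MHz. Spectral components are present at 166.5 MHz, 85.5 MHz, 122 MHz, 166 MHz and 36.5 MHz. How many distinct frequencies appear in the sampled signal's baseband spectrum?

5

fs/2 = 21.5 MHz.
166.5 MHz mod fs = 37.5 MHz.
37.5 MHz > fs/2 = 21.5 MHz, folds to fs − 37.5 MHz = 5.5 MHz.
85.5 MHz mod fs = 42.5 MHz.
42.5 MHz > fs/2 = 21.5 MHz, folds to fs − 42.5 MHz = 0.5 MHz.
122 MHz mod fs = 36 MHz.
36 MHz > fs/2 = 21.5 MHz, folds to fs − 36 MHz = 7 MHz.
166 MHz mod fs = 37 MHz.
37 MHz > fs/2 = 21.5 MHz, folds to fs − 37 MHz = 6 MHz.
36.5 MHz > fs/2 = 21.5 MHz, folds to fs − 36.5 MHz = 6.5 MHz.
Distinct values: {0.5 MHz, 5.5 MHz, 6 MHz, 6.5 MHz, 7 MHz} → 5.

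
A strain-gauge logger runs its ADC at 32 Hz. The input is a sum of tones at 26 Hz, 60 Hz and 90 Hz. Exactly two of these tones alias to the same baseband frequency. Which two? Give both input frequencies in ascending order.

26 Hz, 90 Hz

fs/2 = 16 Hz.
26 Hz > fs/2 = 16 Hz, folds to fs − 26 Hz = 6 Hz.
60 Hz mod fs = 28 Hz.
28 Hz > fs/2 = 16 Hz, folds to fs − 28 Hz = 4 Hz.
90 Hz mod fs = 26 Hz.
26 Hz > fs/2 = 16 Hz, folds to fs − 26 Hz = 6 Hz.
26 Hz and 90 Hz both map to 6 Hz.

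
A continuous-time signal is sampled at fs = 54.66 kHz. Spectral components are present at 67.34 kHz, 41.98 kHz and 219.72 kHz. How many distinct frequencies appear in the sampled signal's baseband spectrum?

2

fs/2 = 27.33 kHz.
67.34 kHz mod fs = 12.68 kHz.
12.68 kHz ≤ fs/2 = 27.33 kHz, appears at 12.68 kHz.
41.98 kHz > fs/2 = 27.33 kHz, folds to fs − 41.98 kHz = 12.68 kHz.
219.72 kHz mod fs = 1.08 kHz.
1.08 kHz ≤ fs/2 = 27.33 kHz, appears at 1.08 kHz.
Distinct values: {1.08 kHz, 12.68 kHz} → 2.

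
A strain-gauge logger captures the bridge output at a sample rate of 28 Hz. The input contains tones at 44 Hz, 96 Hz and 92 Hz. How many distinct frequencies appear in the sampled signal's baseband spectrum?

2

fs/2 = 14 Hz.
44 Hz mod fs = 16 Hz.
16 Hz > fs/2 = 14 Hz, folds to fs − 16 Hz = 12 Hz.
96 Hz mod fs = 12 Hz.
12 Hz ≤ fs/2 = 14 Hz, appears at 12 Hz.
92 Hz mod fs = 8 Hz.
8 Hz ≤ fs/2 = 14 Hz, appears at 8 Hz.
Distinct values: {8 Hz, 12 Hz} → 2.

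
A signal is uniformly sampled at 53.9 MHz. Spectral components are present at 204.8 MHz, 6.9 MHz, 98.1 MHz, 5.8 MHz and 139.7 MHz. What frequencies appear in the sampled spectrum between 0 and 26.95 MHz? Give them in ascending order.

5.8 MHz, 6.9 MHz, 9.7 MHz, 10.8 MHz, 22 MHz

fs/2 = 26.95 MHz.
204.8 MHz mod fs = 43.1 MHz.
43.1 MHz > fs/2 = 26.95 MHz, folds to fs − 43.1 MHz = 10.8 MHz.
6.9 MHz ≤ fs/2 = 26.95 MHz, passes unchanged.
98.1 MHz mod fs = 44.2 MHz.
44.2 MHz > fs/2 = 26.95 MHz, folds to fs − 44.2 MHz = 9.7 MHz.
5.8 MHz ≤ fs/2 = 26.95 MHz, passes unchanged.
139.7 MHz mod fs = 31.9 MHz.
31.9 MHz > fs/2 = 26.95 MHz, folds to fs − 31.9 MHz = 22 MHz.
Distinct values: {5.8 MHz, 6.9 MHz, 9.7 MHz, 10.8 MHz, 22 MHz}.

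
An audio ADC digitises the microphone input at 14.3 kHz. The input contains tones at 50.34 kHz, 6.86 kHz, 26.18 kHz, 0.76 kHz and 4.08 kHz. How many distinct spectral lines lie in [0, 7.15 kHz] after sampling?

4

fs/2 = 7.15 kHz.
50.34 kHz mod fs = 7.44 kHz.
7.44 kHz > fs/2 = 7.15 kHz, folds to fs − 7.44 kHz = 6.86 kHz.
6.86 kHz ≤ fs/2 = 7.15 kHz, passes unchanged.
26.18 kHz mod fs = 11.88 kHz.
11.88 kHz > fs/2 = 7.15 kHz, folds to fs − 11.88 kHz = 2.42 kHz.
0.76 kHz ≤ fs/2 = 7.15 kHz, passes unchanged.
4.08 kHz ≤ fs/2 = 7.15 kHz, passes unchanged.
Distinct values: {0.76 kHz, 2.42 kHz, 4.08 kHz, 6.86 kHz} → 4.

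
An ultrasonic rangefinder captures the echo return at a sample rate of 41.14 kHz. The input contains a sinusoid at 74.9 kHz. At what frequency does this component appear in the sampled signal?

7.38 kHz

74.9 kHz mod fs = 33.76 kHz.
33.76 kHz > fs/2 = 20.57 kHz, folds to fs − 33.76 kHz = 7.38 kHz.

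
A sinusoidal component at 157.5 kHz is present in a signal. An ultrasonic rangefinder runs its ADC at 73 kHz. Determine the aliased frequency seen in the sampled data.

11.5 kHz

157.5 kHz mod fs = 11.5 kHz.
11.5 kHz ≤ fs/2 = 36.5 kHz, appears at 11.5 kHz.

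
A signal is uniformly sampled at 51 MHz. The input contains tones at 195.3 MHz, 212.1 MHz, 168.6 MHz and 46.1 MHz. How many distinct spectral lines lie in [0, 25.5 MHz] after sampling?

fs/2 = 25.5 MHz.
195.3 MHz mod fs = 42.3 MHz.
42.3 MHz > fs/2 = 25.5 MHz, folds to fs − 42.3 MHz = 8.7 MHz.
212.1 MHz mod fs = 8.1 MHz.
8.1 MHz ≤ fs/2 = 25.5 MHz, appears at 8.1 MHz.
168.6 MHz mod fs = 15.6 MHz.
15.6 MHz ≤ fs/2 = 25.5 MHz, appears at 15.6 MHz.
46.1 MHz > fs/2 = 25.5 MHz, folds to fs − 46.1 MHz = 4.9 MHz.
Distinct values: {4.9 MHz, 8.1 MHz, 8.7 MHz, 15.6 MHz} → 4.

4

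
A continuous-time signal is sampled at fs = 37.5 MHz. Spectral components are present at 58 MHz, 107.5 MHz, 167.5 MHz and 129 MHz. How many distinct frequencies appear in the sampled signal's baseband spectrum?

4

fs/2 = 18.75 MHz.
58 MHz mod fs = 20.5 MHz.
20.5 MHz > fs/2 = 18.75 MHz, folds to fs − 20.5 MHz = 17 MHz.
107.5 MHz mod fs = 32.5 MHz.
32.5 MHz > fs/2 = 18.75 MHz, folds to fs − 32.5 MHz = 5 MHz.
167.5 MHz mod fs = 17.5 MHz.
17.5 MHz ≤ fs/2 = 18.75 MHz, appears at 17.5 MHz.
129 MHz mod fs = 16.5 MHz.
16.5 MHz ≤ fs/2 = 18.75 MHz, appears at 16.5 MHz.
Distinct values: {5 MHz, 16.5 MHz, 17 MHz, 17.5 MHz} → 4.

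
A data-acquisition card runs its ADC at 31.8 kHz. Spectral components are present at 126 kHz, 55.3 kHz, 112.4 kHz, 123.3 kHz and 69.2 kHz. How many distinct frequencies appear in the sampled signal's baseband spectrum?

5

fs/2 = 15.9 kHz.
126 kHz mod fs = 30.6 kHz.
30.6 kHz > fs/2 = 15.9 kHz, folds to fs − 30.6 kHz = 1.2 kHz.
55.3 kHz mod fs = 23.5 kHz.
23.5 kHz > fs/2 = 15.9 kHz, folds to fs − 23.5 kHz = 8.3 kHz.
112.4 kHz mod fs = 17 kHz.
17 kHz > fs/2 = 15.9 kHz, folds to fs − 17 kHz = 14.8 kHz.
123.3 kHz mod fs = 27.9 kHz.
27.9 kHz > fs/2 = 15.9 kHz, folds to fs − 27.9 kHz = 3.9 kHz.
69.2 kHz mod fs = 5.6 kHz.
5.6 kHz ≤ fs/2 = 15.9 kHz, appears at 5.6 kHz.
Distinct values: {1.2 kHz, 3.9 kHz, 5.6 kHz, 8.3 kHz, 14.8 kHz} → 5.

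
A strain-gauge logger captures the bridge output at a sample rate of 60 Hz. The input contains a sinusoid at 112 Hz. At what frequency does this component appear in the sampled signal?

8 Hz

112 Hz mod fs = 52 Hz.
52 Hz > fs/2 = 30 Hz, folds to fs − 52 Hz = 8 Hz.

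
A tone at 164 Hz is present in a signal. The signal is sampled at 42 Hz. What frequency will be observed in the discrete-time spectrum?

4 Hz

164 Hz mod fs = 38 Hz.
38 Hz > fs/2 = 21 Hz, folds to fs − 38 Hz = 4 Hz.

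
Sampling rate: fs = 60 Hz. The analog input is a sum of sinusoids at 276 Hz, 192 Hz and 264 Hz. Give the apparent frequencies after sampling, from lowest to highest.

fs/2 = 30 Hz.
276 Hz mod fs = 36 Hz.
36 Hz > fs/2 = 30 Hz, folds to fs − 36 Hz = 24 Hz.
192 Hz mod fs = 12 Hz.
12 Hz ≤ fs/2 = 30 Hz, appears at 12 Hz.
264 Hz mod fs = 24 Hz.
24 Hz ≤ fs/2 = 30 Hz, appears at 24 Hz.
Distinct values: {12 Hz, 24 Hz}.

12 Hz, 24 Hz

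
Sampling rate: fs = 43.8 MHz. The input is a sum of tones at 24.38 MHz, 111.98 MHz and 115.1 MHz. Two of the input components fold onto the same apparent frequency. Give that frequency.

19.42 MHz

fs/2 = 21.9 MHz.
24.38 MHz > fs/2 = 21.9 MHz, folds to fs − 24.38 MHz = 19.42 MHz.
111.98 MHz mod fs = 24.38 MHz.
24.38 MHz > fs/2 = 21.9 MHz, folds to fs − 24.38 MHz = 19.42 MHz.
115.1 MHz mod fs = 27.5 MHz.
27.5 MHz > fs/2 = 21.9 MHz, folds to fs − 27.5 MHz = 16.3 MHz.
24.38 MHz and 111.98 MHz both map to 19.42 MHz.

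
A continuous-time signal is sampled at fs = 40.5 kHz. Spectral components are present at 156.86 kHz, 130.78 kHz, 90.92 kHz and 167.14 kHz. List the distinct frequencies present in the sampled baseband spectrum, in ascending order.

fs/2 = 20.25 kHz.
156.86 kHz mod fs = 35.36 kHz.
35.36 kHz > fs/2 = 20.25 kHz, folds to fs − 35.36 kHz = 5.14 kHz.
130.78 kHz mod fs = 9.28 kHz.
9.28 kHz ≤ fs/2 = 20.25 kHz, appears at 9.28 kHz.
90.92 kHz mod fs = 9.92 kHz.
9.92 kHz ≤ fs/2 = 20.25 kHz, appears at 9.92 kHz.
167.14 kHz mod fs = 5.14 kHz.
5.14 kHz ≤ fs/2 = 20.25 kHz, appears at 5.14 kHz.
Distinct values: {5.14 kHz, 9.28 kHz, 9.92 kHz}.

5.14 kHz, 9.28 kHz, 9.92 kHz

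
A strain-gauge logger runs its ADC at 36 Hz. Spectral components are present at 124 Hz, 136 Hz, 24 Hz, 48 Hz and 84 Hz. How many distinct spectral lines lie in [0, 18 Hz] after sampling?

3

fs/2 = 18 Hz.
124 Hz mod fs = 16 Hz.
16 Hz ≤ fs/2 = 18 Hz, appears at 16 Hz.
136 Hz mod fs = 28 Hz.
28 Hz > fs/2 = 18 Hz, folds to fs − 28 Hz = 8 Hz.
24 Hz > fs/2 = 18 Hz, folds to fs − 24 Hz = 12 Hz.
48 Hz mod fs = 12 Hz.
12 Hz ≤ fs/2 = 18 Hz, appears at 12 Hz.
84 Hz mod fs = 12 Hz.
12 Hz ≤ fs/2 = 18 Hz, appears at 12 Hz.
Distinct values: {8 Hz, 12 Hz, 16 Hz} → 3.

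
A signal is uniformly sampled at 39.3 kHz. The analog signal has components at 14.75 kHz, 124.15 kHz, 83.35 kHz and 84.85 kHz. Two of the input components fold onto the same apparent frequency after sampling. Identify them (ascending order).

fs/2 = 19.65 kHz.
14.75 kHz ≤ fs/2 = 19.65 kHz, passes unchanged.
124.15 kHz mod fs = 6.25 kHz.
6.25 kHz ≤ fs/2 = 19.65 kHz, appears at 6.25 kHz.
83.35 kHz mod fs = 4.75 kHz.
4.75 kHz ≤ fs/2 = 19.65 kHz, appears at 4.75 kHz.
84.85 kHz mod fs = 6.25 kHz.
6.25 kHz ≤ fs/2 = 19.65 kHz, appears at 6.25 kHz.
84.85 kHz and 124.15 kHz both map to 6.25 kHz.

84.85 kHz, 124.15 kHz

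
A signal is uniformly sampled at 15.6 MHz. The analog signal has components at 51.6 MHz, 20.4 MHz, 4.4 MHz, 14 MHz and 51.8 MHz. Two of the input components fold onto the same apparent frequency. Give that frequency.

fs/2 = 7.8 MHz.
51.6 MHz mod fs = 4.8 MHz.
4.8 MHz ≤ fs/2 = 7.8 MHz, appears at 4.8 MHz.
20.4 MHz mod fs = 4.8 MHz.
4.8 MHz ≤ fs/2 = 7.8 MHz, appears at 4.8 MHz.
4.4 MHz ≤ fs/2 = 7.8 MHz, passes unchanged.
14 MHz > fs/2 = 7.8 MHz, folds to fs − 14 MHz = 1.6 MHz.
51.8 MHz mod fs = 5 MHz.
5 MHz ≤ fs/2 = 7.8 MHz, appears at 5 MHz.
20.4 MHz and 51.6 MHz both map to 4.8 MHz.

4.8 MHz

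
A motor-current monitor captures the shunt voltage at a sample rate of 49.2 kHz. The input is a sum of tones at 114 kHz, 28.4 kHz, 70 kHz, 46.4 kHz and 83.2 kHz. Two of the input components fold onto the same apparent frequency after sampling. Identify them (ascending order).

28.4 kHz, 70 kHz

fs/2 = 24.6 kHz.
114 kHz mod fs = 15.6 kHz.
15.6 kHz ≤ fs/2 = 24.6 kHz, appears at 15.6 kHz.
28.4 kHz > fs/2 = 24.6 kHz, folds to fs − 28.4 kHz = 20.8 kHz.
70 kHz mod fs = 20.8 kHz.
20.8 kHz ≤ fs/2 = 24.6 kHz, appears at 20.8 kHz.
46.4 kHz > fs/2 = 24.6 kHz, folds to fs − 46.4 kHz = 2.8 kHz.
83.2 kHz mod fs = 34 kHz.
34 kHz > fs/2 = 24.6 kHz, folds to fs − 34 kHz = 15.2 kHz.
28.4 kHz and 70 kHz both map to 20.8 kHz.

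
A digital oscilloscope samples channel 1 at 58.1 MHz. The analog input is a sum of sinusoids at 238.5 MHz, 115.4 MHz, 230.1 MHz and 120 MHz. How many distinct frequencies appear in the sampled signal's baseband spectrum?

fs/2 = 29.05 MHz.
238.5 MHz mod fs = 6.1 MHz.
6.1 MHz ≤ fs/2 = 29.05 MHz, appears at 6.1 MHz.
115.4 MHz mod fs = 57.3 MHz.
57.3 MHz > fs/2 = 29.05 MHz, folds to fs − 57.3 MHz = 0.8 MHz.
230.1 MHz mod fs = 55.8 MHz.
55.8 MHz > fs/2 = 29.05 MHz, folds to fs − 55.8 MHz = 2.3 MHz.
120 MHz mod fs = 3.8 MHz.
3.8 MHz ≤ fs/2 = 29.05 MHz, appears at 3.8 MHz.
Distinct values: {0.8 MHz, 2.3 MHz, 3.8 MHz, 6.1 MHz} → 4.

4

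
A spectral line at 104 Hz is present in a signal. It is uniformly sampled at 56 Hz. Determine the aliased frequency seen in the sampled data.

8 Hz

104 Hz mod fs = 48 Hz.
48 Hz > fs/2 = 28 Hz, folds to fs − 48 Hz = 8 Hz.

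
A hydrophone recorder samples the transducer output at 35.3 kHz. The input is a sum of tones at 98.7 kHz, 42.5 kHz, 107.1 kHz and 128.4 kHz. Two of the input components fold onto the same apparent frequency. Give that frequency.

7.2 kHz

fs/2 = 17.65 kHz.
98.7 kHz mod fs = 28.1 kHz.
28.1 kHz > fs/2 = 17.65 kHz, folds to fs − 28.1 kHz = 7.2 kHz.
42.5 kHz mod fs = 7.2 kHz.
7.2 kHz ≤ fs/2 = 17.65 kHz, appears at 7.2 kHz.
107.1 kHz mod fs = 1.2 kHz.
1.2 kHz ≤ fs/2 = 17.65 kHz, appears at 1.2 kHz.
128.4 kHz mod fs = 22.5 kHz.
22.5 kHz > fs/2 = 17.65 kHz, folds to fs − 22.5 kHz = 12.8 kHz.
42.5 kHz and 98.7 kHz both map to 7.2 kHz.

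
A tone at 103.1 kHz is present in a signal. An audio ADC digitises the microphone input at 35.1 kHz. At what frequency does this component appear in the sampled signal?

103.1 kHz mod fs = 32.9 kHz.
32.9 kHz > fs/2 = 17.55 kHz, folds to fs − 32.9 kHz = 2.2 kHz.

2.2 kHz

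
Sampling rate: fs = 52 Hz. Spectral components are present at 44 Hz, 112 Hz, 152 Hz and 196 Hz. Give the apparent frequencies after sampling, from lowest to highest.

fs/2 = 26 Hz.
44 Hz > fs/2 = 26 Hz, folds to fs − 44 Hz = 8 Hz.
112 Hz mod fs = 8 Hz.
8 Hz ≤ fs/2 = 26 Hz, appears at 8 Hz.
152 Hz mod fs = 48 Hz.
48 Hz > fs/2 = 26 Hz, folds to fs − 48 Hz = 4 Hz.
196 Hz mod fs = 40 Hz.
40 Hz > fs/2 = 26 Hz, folds to fs − 40 Hz = 12 Hz.
Distinct values: {4 Hz, 8 Hz, 12 Hz}.

4 Hz, 8 Hz, 12 Hz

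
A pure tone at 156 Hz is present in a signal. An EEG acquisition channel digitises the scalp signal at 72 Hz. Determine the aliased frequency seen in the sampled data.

12 Hz

156 Hz mod fs = 12 Hz.
12 Hz ≤ fs/2 = 36 Hz, appears at 12 Hz.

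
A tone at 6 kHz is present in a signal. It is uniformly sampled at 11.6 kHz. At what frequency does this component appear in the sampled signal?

5.6 kHz

6 kHz > fs/2 = 5.8 kHz, folds to fs − 6 kHz = 5.6 kHz.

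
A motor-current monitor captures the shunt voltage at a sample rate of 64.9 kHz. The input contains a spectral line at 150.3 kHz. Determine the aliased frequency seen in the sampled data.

20.5 kHz

150.3 kHz mod fs = 20.5 kHz.
20.5 kHz ≤ fs/2 = 32.45 kHz, appears at 20.5 kHz.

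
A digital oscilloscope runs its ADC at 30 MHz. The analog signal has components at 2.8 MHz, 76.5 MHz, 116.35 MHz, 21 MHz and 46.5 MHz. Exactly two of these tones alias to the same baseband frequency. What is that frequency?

13.5 MHz

fs/2 = 15 MHz.
2.8 MHz ≤ fs/2 = 15 MHz, passes unchanged.
76.5 MHz mod fs = 16.5 MHz.
16.5 MHz > fs/2 = 15 MHz, folds to fs − 16.5 MHz = 13.5 MHz.
116.35 MHz mod fs = 26.35 MHz.
26.35 MHz > fs/2 = 15 MHz, folds to fs − 26.35 MHz = 3.65 MHz.
21 MHz > fs/2 = 15 MHz, folds to fs − 21 MHz = 9 MHz.
46.5 MHz mod fs = 16.5 MHz.
16.5 MHz > fs/2 = 15 MHz, folds to fs − 16.5 MHz = 13.5 MHz.
46.5 MHz and 76.5 MHz both map to 13.5 MHz.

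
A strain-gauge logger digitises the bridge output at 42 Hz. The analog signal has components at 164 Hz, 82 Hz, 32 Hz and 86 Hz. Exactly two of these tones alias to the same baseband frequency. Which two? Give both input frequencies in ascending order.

fs/2 = 21 Hz.
164 Hz mod fs = 38 Hz.
38 Hz > fs/2 = 21 Hz, folds to fs − 38 Hz = 4 Hz.
82 Hz mod fs = 40 Hz.
40 Hz > fs/2 = 21 Hz, folds to fs − 40 Hz = 2 Hz.
32 Hz > fs/2 = 21 Hz, folds to fs − 32 Hz = 10 Hz.
86 Hz mod fs = 2 Hz.
2 Hz ≤ fs/2 = 21 Hz, appears at 2 Hz.
82 Hz and 86 Hz both map to 2 Hz.

82 Hz, 86 Hz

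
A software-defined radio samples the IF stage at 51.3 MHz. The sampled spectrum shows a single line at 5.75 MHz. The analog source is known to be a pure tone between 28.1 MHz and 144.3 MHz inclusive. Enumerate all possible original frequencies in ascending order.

Frequencies that alias to 5.75 MHz are k·fs ± 5.75 MHz for integer k ≥ 0.
k=0: 5.75 MHz.
k=1: 45.55 MHz, 57.05 MHz.
k=2: 96.85 MHz, 108.35 MHz.
k=3: 148.15 MHz, 159.65 MHz.
Within [28.1 MHz, 144.3 MHz]: 45.55 MHz, 57.05 MHz, 96.85 MHz, 108.35 MHz.

45.55 MHz, 57.05 MHz, 96.85 MHz, 108.35 MHz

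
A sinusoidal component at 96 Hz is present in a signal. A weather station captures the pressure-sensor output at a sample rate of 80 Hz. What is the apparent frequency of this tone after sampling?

16 Hz

96 Hz mod fs = 16 Hz.
16 Hz ≤ fs/2 = 40 Hz, appears at 16 Hz.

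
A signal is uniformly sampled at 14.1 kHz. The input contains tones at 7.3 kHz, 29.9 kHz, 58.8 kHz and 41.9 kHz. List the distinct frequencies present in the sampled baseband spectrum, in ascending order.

0.4 kHz, 1.7 kHz, 2.4 kHz, 6.8 kHz

fs/2 = 7.05 kHz.
7.3 kHz > fs/2 = 7.05 kHz, folds to fs − 7.3 kHz = 6.8 kHz.
29.9 kHz mod fs = 1.7 kHz.
1.7 kHz ≤ fs/2 = 7.05 kHz, appears at 1.7 kHz.
58.8 kHz mod fs = 2.4 kHz.
2.4 kHz ≤ fs/2 = 7.05 kHz, appears at 2.4 kHz.
41.9 kHz mod fs = 13.7 kHz.
13.7 kHz > fs/2 = 7.05 kHz, folds to fs − 13.7 kHz = 0.4 kHz.
Distinct values: {0.4 kHz, 1.7 kHz, 2.4 kHz, 6.8 kHz}.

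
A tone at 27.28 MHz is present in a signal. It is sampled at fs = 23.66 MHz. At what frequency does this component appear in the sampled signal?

3.62 MHz

27.28 MHz mod fs = 3.62 MHz.
3.62 MHz ≤ fs/2 = 11.83 MHz, appears at 3.62 MHz.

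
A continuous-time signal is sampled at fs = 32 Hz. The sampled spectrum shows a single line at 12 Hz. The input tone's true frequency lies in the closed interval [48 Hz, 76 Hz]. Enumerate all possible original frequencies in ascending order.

Frequencies that alias to 12 Hz are k·fs ± 12 Hz for integer k ≥ 0.
k=0: 12 Hz.
k=1: 20 Hz, 44 Hz.
k=2: 52 Hz, 76 Hz.
k=3: 84 Hz, 108 Hz.
Within [48 Hz, 76 Hz]: 52 Hz, 76 Hz.

52 Hz, 76 Hz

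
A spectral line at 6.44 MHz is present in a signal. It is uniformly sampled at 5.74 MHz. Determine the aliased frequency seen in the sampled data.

0.7 MHz

6.44 MHz mod fs = 0.7 MHz.
0.7 MHz ≤ fs/2 = 2.87 MHz, appears at 0.7 MHz.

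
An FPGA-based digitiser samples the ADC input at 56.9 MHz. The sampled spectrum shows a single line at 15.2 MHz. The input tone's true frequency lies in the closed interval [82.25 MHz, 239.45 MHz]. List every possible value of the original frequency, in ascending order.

98.6 MHz, 129 MHz, 155.5 MHz, 185.9 MHz, 212.4 MHz

Frequencies that alias to 15.2 MHz are k·fs ± 15.2 MHz for integer k ≥ 0.
k=0: 15.2 MHz.
k=1: 41.7 MHz, 72.1 MHz.
k=2: 98.6 MHz, 129 MHz.
k=3: 155.5 MHz, 185.9 MHz.
k=4: 212.4 MHz, 242.8 MHz.
k=5: 269.3 MHz, 299.7 MHz.
Within [82.25 MHz, 239.45 MHz]: 98.6 MHz, 129 MHz, 155.5 MHz, 185.9 MHz, 212.4 MHz.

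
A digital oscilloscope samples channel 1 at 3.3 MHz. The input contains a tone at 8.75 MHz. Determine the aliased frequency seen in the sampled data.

1.15 MHz

8.75 MHz mod fs = 2.15 MHz.
2.15 MHz > fs/2 = 1.65 MHz, folds to fs − 2.15 MHz = 1.15 MHz.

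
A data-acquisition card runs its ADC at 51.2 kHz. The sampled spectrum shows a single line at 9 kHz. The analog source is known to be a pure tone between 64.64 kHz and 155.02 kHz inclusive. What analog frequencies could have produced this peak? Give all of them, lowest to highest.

93.4 kHz, 111.4 kHz, 144.6 kHz

Frequencies that alias to 9 kHz are k·fs ± 9 kHz for integer k ≥ 0.
k=0: 9 kHz.
k=1: 42.2 kHz, 60.2 kHz.
k=2: 93.4 kHz, 111.4 kHz.
k=3: 144.6 kHz, 162.6 kHz.
k=4: 195.8 kHz, 213.8 kHz.
Within [64.64 kHz, 155.02 kHz]: 93.4 kHz, 111.4 kHz, 144.6 kHz.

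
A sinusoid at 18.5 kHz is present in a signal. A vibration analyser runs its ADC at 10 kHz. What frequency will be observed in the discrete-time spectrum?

1.5 kHz

18.5 kHz mod fs = 8.5 kHz.
8.5 kHz > fs/2 = 5 kHz, folds to fs − 8.5 kHz = 1.5 kHz.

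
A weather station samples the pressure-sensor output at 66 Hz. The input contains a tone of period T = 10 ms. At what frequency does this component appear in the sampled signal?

32 Hz

T = 10 ms → f = 1/T = 100 Hz.
100 Hz mod fs = 34 Hz.
34 Hz > fs/2 = 33 Hz, folds to fs − 34 Hz = 32 Hz.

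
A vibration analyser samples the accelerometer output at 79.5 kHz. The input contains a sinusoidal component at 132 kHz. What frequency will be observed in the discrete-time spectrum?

132 kHz mod fs = 52.5 kHz.
52.5 kHz > fs/2 = 39.75 kHz, folds to fs − 52.5 kHz = 27 kHz.

27 kHz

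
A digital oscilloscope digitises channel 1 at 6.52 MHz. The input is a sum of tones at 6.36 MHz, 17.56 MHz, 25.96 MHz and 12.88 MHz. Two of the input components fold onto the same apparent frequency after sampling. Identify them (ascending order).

6.36 MHz, 12.88 MHz

fs/2 = 3.26 MHz.
6.36 MHz > fs/2 = 3.26 MHz, folds to fs − 6.36 MHz = 0.16 MHz.
17.56 MHz mod fs = 4.52 MHz.
4.52 MHz > fs/2 = 3.26 MHz, folds to fs − 4.52 MHz = 2 MHz.
25.96 MHz mod fs = 6.4 MHz.
6.4 MHz > fs/2 = 3.26 MHz, folds to fs − 6.4 MHz = 0.12 MHz.
12.88 MHz mod fs = 6.36 MHz.
6.36 MHz > fs/2 = 3.26 MHz, folds to fs − 6.36 MHz = 0.16 MHz.
6.36 MHz and 12.88 MHz both map to 0.16 MHz.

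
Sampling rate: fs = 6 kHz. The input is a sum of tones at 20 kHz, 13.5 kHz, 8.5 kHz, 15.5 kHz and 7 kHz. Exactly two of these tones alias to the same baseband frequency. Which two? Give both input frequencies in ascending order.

8.5 kHz, 15.5 kHz

fs/2 = 3 kHz.
20 kHz mod fs = 2 kHz.
2 kHz ≤ fs/2 = 3 kHz, appears at 2 kHz.
13.5 kHz mod fs = 1.5 kHz.
1.5 kHz ≤ fs/2 = 3 kHz, appears at 1.5 kHz.
8.5 kHz mod fs = 2.5 kHz.
2.5 kHz ≤ fs/2 = 3 kHz, appears at 2.5 kHz.
15.5 kHz mod fs = 3.5 kHz.
3.5 kHz > fs/2 = 3 kHz, folds to fs − 3.5 kHz = 2.5 kHz.
7 kHz mod fs = 1 kHz.
1 kHz ≤ fs/2 = 3 kHz, appears at 1 kHz.
8.5 kHz and 15.5 kHz both map to 2.5 kHz.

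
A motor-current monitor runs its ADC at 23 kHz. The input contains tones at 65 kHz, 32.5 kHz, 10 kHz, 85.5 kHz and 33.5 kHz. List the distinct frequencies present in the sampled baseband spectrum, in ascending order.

fs/2 = 11.5 kHz.
65 kHz mod fs = 19 kHz.
19 kHz > fs/2 = 11.5 kHz, folds to fs − 19 kHz = 4 kHz.
32.5 kHz mod fs = 9.5 kHz.
9.5 kHz ≤ fs/2 = 11.5 kHz, appears at 9.5 kHz.
10 kHz ≤ fs/2 = 11.5 kHz, passes unchanged.
85.5 kHz mod fs = 16.5 kHz.
16.5 kHz > fs/2 = 11.5 kHz, folds to fs − 16.5 kHz = 6.5 kHz.
33.5 kHz mod fs = 10.5 kHz.
10.5 kHz ≤ fs/2 = 11.5 kHz, appears at 10.5 kHz.
Distinct values: {4 kHz, 6.5 kHz, 9.5 kHz, 10 kHz, 10.5 kHz}.

4 kHz, 6.5 kHz, 9.5 kHz, 10 kHz, 10.5 kHz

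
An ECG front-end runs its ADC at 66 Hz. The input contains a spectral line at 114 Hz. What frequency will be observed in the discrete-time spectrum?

18 Hz

114 Hz mod fs = 48 Hz.
48 Hz > fs/2 = 33 Hz, folds to fs − 48 Hz = 18 Hz.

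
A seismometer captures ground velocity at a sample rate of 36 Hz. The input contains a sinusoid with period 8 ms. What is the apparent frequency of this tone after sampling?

17 Hz

T = 8 ms → f = 1/T = 125 Hz.
125 Hz mod fs = 17 Hz.
17 Hz ≤ fs/2 = 18 Hz, appears at 17 Hz.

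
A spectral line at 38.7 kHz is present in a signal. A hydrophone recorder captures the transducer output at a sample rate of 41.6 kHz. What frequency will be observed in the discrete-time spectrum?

38.7 kHz > fs/2 = 20.8 kHz, folds to fs − 38.7 kHz = 2.9 kHz.

2.9 kHz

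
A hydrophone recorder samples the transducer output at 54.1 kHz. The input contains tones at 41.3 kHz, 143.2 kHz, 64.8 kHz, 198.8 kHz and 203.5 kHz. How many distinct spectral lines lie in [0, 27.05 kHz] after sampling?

5

fs/2 = 27.05 kHz.
41.3 kHz > fs/2 = 27.05 kHz, folds to fs − 41.3 kHz = 12.8 kHz.
143.2 kHz mod fs = 35 kHz.
35 kHz > fs/2 = 27.05 kHz, folds to fs − 35 kHz = 19.1 kHz.
64.8 kHz mod fs = 10.7 kHz.
10.7 kHz ≤ fs/2 = 27.05 kHz, appears at 10.7 kHz.
198.8 kHz mod fs = 36.5 kHz.
36.5 kHz > fs/2 = 27.05 kHz, folds to fs − 36.5 kHz = 17.6 kHz.
203.5 kHz mod fs = 41.2 kHz.
41.2 kHz > fs/2 = 27.05 kHz, folds to fs − 41.2 kHz = 12.9 kHz.
Distinct values: {10.7 kHz, 12.8 kHz, 12.9 kHz, 17.6 kHz, 19.1 kHz} → 5.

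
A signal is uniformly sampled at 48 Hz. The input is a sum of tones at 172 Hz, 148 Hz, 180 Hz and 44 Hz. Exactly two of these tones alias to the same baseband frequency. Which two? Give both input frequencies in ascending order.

44 Hz, 148 Hz

fs/2 = 24 Hz.
172 Hz mod fs = 28 Hz.
28 Hz > fs/2 = 24 Hz, folds to fs − 28 Hz = 20 Hz.
148 Hz mod fs = 4 Hz.
4 Hz ≤ fs/2 = 24 Hz, appears at 4 Hz.
180 Hz mod fs = 36 Hz.
36 Hz > fs/2 = 24 Hz, folds to fs − 36 Hz = 12 Hz.
44 Hz > fs/2 = 24 Hz, folds to fs − 44 Hz = 4 Hz.
44 Hz and 148 Hz both map to 4 Hz.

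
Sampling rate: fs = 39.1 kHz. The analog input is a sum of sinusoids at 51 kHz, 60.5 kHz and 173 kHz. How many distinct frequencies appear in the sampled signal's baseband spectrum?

3

fs/2 = 19.55 kHz.
51 kHz mod fs = 11.9 kHz.
11.9 kHz ≤ fs/2 = 19.55 kHz, appears at 11.9 kHz.
60.5 kHz mod fs = 21.4 kHz.
21.4 kHz > fs/2 = 19.55 kHz, folds to fs − 21.4 kHz = 17.7 kHz.
173 kHz mod fs = 16.6 kHz.
16.6 kHz ≤ fs/2 = 19.55 kHz, appears at 16.6 kHz.
Distinct values: {11.9 kHz, 16.6 kHz, 17.7 kHz} → 3.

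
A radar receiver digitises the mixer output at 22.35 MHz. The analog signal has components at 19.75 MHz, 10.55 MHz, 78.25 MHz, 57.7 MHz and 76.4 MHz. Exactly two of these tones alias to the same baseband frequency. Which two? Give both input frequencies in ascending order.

57.7 MHz, 76.4 MHz

fs/2 = 11.175 MHz.
19.75 MHz > fs/2 = 11.175 MHz, folds to fs − 19.75 MHz = 2.6 MHz.
10.55 MHz ≤ fs/2 = 11.175 MHz, passes unchanged.
78.25 MHz mod fs = 11.2 MHz.
11.2 MHz > fs/2 = 11.175 MHz, folds to fs − 11.2 MHz = 11.15 MHz.
57.7 MHz mod fs = 13 MHz.
13 MHz > fs/2 = 11.175 MHz, folds to fs − 13 MHz = 9.35 MHz.
76.4 MHz mod fs = 9.35 MHz.
9.35 MHz ≤ fs/2 = 11.175 MHz, appears at 9.35 MHz.
57.7 MHz and 76.4 MHz both map to 9.35 MHz.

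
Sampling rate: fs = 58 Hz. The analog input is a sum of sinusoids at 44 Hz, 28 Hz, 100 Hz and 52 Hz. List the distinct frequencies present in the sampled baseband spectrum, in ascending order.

fs/2 = 29 Hz.
44 Hz > fs/2 = 29 Hz, folds to fs − 44 Hz = 14 Hz.
28 Hz ≤ fs/2 = 29 Hz, passes unchanged.
100 Hz mod fs = 42 Hz.
42 Hz > fs/2 = 29 Hz, folds to fs − 42 Hz = 16 Hz.
52 Hz > fs/2 = 29 Hz, folds to fs − 52 Hz = 6 Hz.
Distinct values: {6 Hz, 14 Hz, 16 Hz, 28 Hz}.

6 Hz, 14 Hz, 16 Hz, 28 Hz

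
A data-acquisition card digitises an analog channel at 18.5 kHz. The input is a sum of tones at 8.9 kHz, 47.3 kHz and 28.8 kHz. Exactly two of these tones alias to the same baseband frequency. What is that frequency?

8.2 kHz

fs/2 = 9.25 kHz.
8.9 kHz ≤ fs/2 = 9.25 kHz, passes unchanged.
47.3 kHz mod fs = 10.3 kHz.
10.3 kHz > fs/2 = 9.25 kHz, folds to fs − 10.3 kHz = 8.2 kHz.
28.8 kHz mod fs = 10.3 kHz.
10.3 kHz > fs/2 = 9.25 kHz, folds to fs − 10.3 kHz = 8.2 kHz.
28.8 kHz and 47.3 kHz both map to 8.2 kHz.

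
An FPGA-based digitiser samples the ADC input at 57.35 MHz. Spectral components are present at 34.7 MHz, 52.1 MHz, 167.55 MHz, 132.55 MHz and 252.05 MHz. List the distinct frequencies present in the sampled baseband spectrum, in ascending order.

fs/2 = 28.675 MHz.
34.7 MHz > fs/2 = 28.675 MHz, folds to fs − 34.7 MHz = 22.65 MHz.
52.1 MHz > fs/2 = 28.675 MHz, folds to fs − 52.1 MHz = 5.25 MHz.
167.55 MHz mod fs = 52.85 MHz.
52.85 MHz > fs/2 = 28.675 MHz, folds to fs − 52.85 MHz = 4.5 MHz.
132.55 MHz mod fs = 17.85 MHz.
17.85 MHz ≤ fs/2 = 28.675 MHz, appears at 17.85 MHz.
252.05 MHz mod fs = 22.65 MHz.
22.65 MHz ≤ fs/2 = 28.675 MHz, appears at 22.65 MHz.
Distinct values: {4.5 MHz, 5.25 MHz, 17.85 MHz, 22.65 MHz}.

4.5 MHz, 5.25 MHz, 17.85 MHz, 22.65 MHz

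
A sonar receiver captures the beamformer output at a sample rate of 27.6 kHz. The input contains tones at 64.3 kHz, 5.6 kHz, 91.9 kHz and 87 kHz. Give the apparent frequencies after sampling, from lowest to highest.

fs/2 = 13.8 kHz.
64.3 kHz mod fs = 9.1 kHz.
9.1 kHz ≤ fs/2 = 13.8 kHz, appears at 9.1 kHz.
5.6 kHz ≤ fs/2 = 13.8 kHz, passes unchanged.
91.9 kHz mod fs = 9.1 kHz.
9.1 kHz ≤ fs/2 = 13.8 kHz, appears at 9.1 kHz.
87 kHz mod fs = 4.2 kHz.
4.2 kHz ≤ fs/2 = 13.8 kHz, appears at 4.2 kHz.
Distinct values: {4.2 kHz, 5.6 kHz, 9.1 kHz}.

4.2 kHz, 5.6 kHz, 9.1 kHz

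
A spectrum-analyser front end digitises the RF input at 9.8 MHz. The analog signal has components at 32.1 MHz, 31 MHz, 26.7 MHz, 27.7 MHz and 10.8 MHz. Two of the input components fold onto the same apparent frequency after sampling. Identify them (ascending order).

26.7 MHz, 32.1 MHz

fs/2 = 4.9 MHz.
32.1 MHz mod fs = 2.7 MHz.
2.7 MHz ≤ fs/2 = 4.9 MHz, appears at 2.7 MHz.
31 MHz mod fs = 1.6 MHz.
1.6 MHz ≤ fs/2 = 4.9 MHz, appears at 1.6 MHz.
26.7 MHz mod fs = 7.1 MHz.
7.1 MHz > fs/2 = 4.9 MHz, folds to fs − 7.1 MHz = 2.7 MHz.
27.7 MHz mod fs = 8.1 MHz.
8.1 MHz > fs/2 = 4.9 MHz, folds to fs − 8.1 MHz = 1.7 MHz.
10.8 MHz mod fs = 1 MHz.
1 MHz ≤ fs/2 = 4.9 MHz, appears at 1 MHz.
26.7 MHz and 32.1 MHz both map to 2.7 MHz.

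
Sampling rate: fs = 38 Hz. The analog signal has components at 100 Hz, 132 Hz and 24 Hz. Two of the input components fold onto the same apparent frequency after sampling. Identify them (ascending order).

24 Hz, 100 Hz

fs/2 = 19 Hz.
100 Hz mod fs = 24 Hz.
24 Hz > fs/2 = 19 Hz, folds to fs − 24 Hz = 14 Hz.
132 Hz mod fs = 18 Hz.
18 Hz ≤ fs/2 = 19 Hz, appears at 18 Hz.
24 Hz > fs/2 = 19 Hz, folds to fs − 24 Hz = 14 Hz.
24 Hz and 100 Hz both map to 14 Hz.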